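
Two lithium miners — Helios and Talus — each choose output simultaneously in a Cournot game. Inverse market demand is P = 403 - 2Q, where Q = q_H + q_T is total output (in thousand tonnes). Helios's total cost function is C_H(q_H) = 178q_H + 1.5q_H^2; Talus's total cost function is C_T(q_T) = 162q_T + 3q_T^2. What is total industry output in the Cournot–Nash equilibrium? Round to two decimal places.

45.53

Helios's profit: π_H = (403 - 2Q)q_H - (178q_H + (3/2)q_H²). Setting ∂π_H/∂q_H = 0: 225 - 7q_H - 2(q_T) = 0.
Talus's profit: π_T = (403 - 2Q)q_T - (162q_T + 3q_T²). Setting ∂π_T/∂q_T = 0: 241 - 10q_T - 2(q_H) = 0.
Best responses: q_H = (225 - 2q_T)/7, q_T = (241 - 2q_H)/10.
Substituting one into the other gives q_H = 884/33 and q_T = 1237/66.
Total output Q = 884/33 + 1237/66 = 45.5303.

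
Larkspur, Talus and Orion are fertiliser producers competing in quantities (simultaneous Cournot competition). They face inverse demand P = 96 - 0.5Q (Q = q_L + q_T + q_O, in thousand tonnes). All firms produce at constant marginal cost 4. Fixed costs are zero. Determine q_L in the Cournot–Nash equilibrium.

46

A representative firm's profit is π_i = q_i(96 - 0.5Q) - 4q_i.
Setting ∂π_i/∂q_i = 0 with rivals' quantities fixed: 92 - q_i - (1/2)·Σ_{j≠i} q_j = 0.
By symmetry each firm produces the same amount; substituting Σ_{j≠i} q_j = 2q_i yields q_i = 92/2 = 46.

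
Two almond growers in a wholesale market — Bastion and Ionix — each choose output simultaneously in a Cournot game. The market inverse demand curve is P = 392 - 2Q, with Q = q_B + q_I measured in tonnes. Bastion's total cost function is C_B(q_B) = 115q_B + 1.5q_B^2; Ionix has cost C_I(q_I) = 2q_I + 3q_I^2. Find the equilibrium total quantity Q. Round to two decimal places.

63.12

Bastion's profit: π_B = (392 - 2Q)q_B - (115q_B + (3/2)q_B²). Setting ∂π_B/∂q_B = 0: 277 - 7q_B - 2(q_I) = 0.
Ionix's first-order condition: 390 - 10q_I - 2(q_B) = 0.
So q_B = (277 - 2q_I)/7 and q_I = (390 - 2q_B)/10.
Substituting one into the other gives q_B = 995/33 and q_I = 1088/33.
Total output Q = 995/33 + 1088/33 = 63.1212.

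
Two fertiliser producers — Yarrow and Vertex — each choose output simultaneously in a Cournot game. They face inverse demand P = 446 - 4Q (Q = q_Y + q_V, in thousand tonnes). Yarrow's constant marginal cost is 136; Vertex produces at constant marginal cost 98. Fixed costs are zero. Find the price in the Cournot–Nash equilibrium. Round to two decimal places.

226.67

Yarrow's profit: π_Y = (446 - 4Q)q_Y - (136q_Y). Setting ∂π_Y/∂q_Y = 0: 310 - 8q_Y - 4(q_V) = 0.
Vertex's profit: π_V = (446 - 4Q)q_V - (98q_V). Setting ∂π_V/∂q_V = 0: 348 - 8q_V - 4(q_Y) = 0.
Rearranging gives the reaction functions q_Y = (310 - 4q_V)/8 and q_V = (348 - 4q_Y)/8.
Solving the pair: q_Y = 68/3, q_V = 193/6.
Total output Q = 329/6, so price P = 446 - 4·(329/6) = 680/3.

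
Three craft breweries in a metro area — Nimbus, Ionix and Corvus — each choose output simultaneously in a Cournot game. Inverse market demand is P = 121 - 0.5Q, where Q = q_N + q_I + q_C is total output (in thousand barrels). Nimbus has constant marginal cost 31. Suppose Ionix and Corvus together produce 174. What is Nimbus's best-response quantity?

3

With rivals' combined output fixed at 174, Nimbus's profit is π_N = (121 - (1/2)·174 - (1/2)q_N)q_N - (31q_N) = (34 - (1/2)q_N)q_N - (31q_N).
∂π_N/∂q_N = 3 - q_N = 0, so q_N = 3.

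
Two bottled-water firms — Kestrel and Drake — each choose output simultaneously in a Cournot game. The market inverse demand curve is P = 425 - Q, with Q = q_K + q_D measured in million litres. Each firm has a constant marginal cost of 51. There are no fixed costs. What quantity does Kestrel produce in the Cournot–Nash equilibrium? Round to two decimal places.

124.67

Each firm earns π_i = (425 - Q)q_i - 51q_i.
First-order condition (treating rivals' output as given): 374 - 2q_i - q_j = 0.
By symmetry each firm produces the same amount; substituting q_j = q_i yields q_i = 374/3.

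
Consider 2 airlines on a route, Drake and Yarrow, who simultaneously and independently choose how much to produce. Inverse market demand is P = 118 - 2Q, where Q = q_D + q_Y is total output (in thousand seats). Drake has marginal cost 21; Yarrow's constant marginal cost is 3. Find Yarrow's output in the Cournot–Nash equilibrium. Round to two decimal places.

Drake's profit: π_D = (118 - 2Q)q_D - (21q_D). Setting ∂π_D/∂q_D = 0: 97 - 4q_D - 2(q_Y) = 0.
Yarrow's first-order condition: 115 - 4q_Y - 2(q_D) = 0.
So q_D = (97 - 2q_Y)/4 and q_Y = (115 - 2q_D)/4.
Solving the pair: q_D = 79/6, q_Y = 133/6.

22.17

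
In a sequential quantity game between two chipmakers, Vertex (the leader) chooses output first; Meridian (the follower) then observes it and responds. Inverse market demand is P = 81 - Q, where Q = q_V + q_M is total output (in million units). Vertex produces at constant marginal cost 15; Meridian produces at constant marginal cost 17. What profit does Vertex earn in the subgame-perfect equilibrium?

578

Solve by backward induction. Given q_V, the follower Meridian maximises π_M = (81 - q_V - q_M)q_M - 17q_M.
∂π_M/∂q_M = 64 - q_V - 2q_M = 0 gives the reaction function q_M = (64 - q_V)/2.
Vertex substitutes q_M(q_V) into its own profit: π_V = q_V(81 - q_V - (64 - q_V)/2) - 15q_V = (49 - (1/2)q_V)q_V - 15q_V.
Maximising: ∂π_V/∂q_V = 34 - q_V = 0, giving q_V = 34.
Then q_M = (64 - 34)/2 = 15.
Price P = 81 - 49 = 32.
Vertex's profit: (32 - 15)·34 = 578.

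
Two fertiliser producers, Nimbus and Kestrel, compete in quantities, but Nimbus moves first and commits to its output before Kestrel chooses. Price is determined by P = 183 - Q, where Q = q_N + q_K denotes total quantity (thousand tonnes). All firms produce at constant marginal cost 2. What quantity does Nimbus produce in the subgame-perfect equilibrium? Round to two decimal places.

90.50

Solve by backward induction. Given q_N, the follower Kestrel maximises π_K = (183 - q_N - q_K)q_K - 2q_K.
Follower FOC: 181 - q_N - 2q_K = 0, so q_K(q_N) = (181 - q_N)/2.
Nimbus substitutes q_K(q_N) into its own profit: π_N = q_N(183 - q_N - (181 - q_N)/2) - 2q_N = (185/2 - (1/2)q_N)q_N - 2q_N.
Maximising: ∂π_N/∂q_N = 181/2 - q_N = 0, giving q_N = 181/2.
Then q_K = (181 - 181/2)/2 = 181/4.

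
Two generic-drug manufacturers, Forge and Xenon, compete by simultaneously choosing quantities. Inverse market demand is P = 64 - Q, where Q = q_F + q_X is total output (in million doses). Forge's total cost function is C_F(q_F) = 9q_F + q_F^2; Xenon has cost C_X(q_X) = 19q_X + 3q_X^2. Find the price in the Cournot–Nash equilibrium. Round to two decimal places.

Forge's profit: π_F = (64 - Q)q_F - (9q_F + q_F²). Setting ∂π_F/∂q_F = 0: 55 - 4q_F - (q_X) = 0.
Xenon's profit: π_X = (64 - Q)q_X - (19q_X + 3q_X²). Setting ∂π_X/∂q_X = 0: 45 - 8q_X - (q_F) = 0.
So q_F = (55 - q_X)/4 and q_X = (45 - q_F)/8.
Substituting one into the other gives q_F = 395/31 and q_X = 125/31.
Total output Q = 520/31, so price P = 64 - 520/31 = 1464/31.

47.23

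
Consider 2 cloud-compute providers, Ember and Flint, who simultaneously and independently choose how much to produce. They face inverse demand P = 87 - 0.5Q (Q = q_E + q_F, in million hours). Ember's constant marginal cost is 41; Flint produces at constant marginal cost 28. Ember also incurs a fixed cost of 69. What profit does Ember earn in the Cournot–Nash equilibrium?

173

Ember's profit: π_E = (87 - 0.5Q)q_E - (41q_E). Setting ∂π_E/∂q_E = 0: 46 - q_E - (1/2)(q_F) = 0.
Flint's profit: π_F = (87 - 0.5Q)q_F - (28q_F). Setting ∂π_F/∂q_F = 0: 59 - q_F - (1/2)(q_E) = 0.
So q_E = (46 - (1/2)q_F) and q_F = (59 - (1/2)q_E).
Solving the pair: q_E = 22, q_F = 48.
Price P = 87 - (1/2)·70 = 52.
Ember's profit: (52 - 41)·22 - 69 = 173.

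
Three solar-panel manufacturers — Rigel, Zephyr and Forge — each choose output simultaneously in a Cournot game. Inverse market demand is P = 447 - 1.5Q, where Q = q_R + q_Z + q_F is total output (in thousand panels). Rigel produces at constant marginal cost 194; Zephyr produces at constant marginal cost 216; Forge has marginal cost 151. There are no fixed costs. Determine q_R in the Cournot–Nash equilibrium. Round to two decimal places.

38.67

Rigel's profit: π_R = (447 - 1.5Q)q_R - (194q_R). Setting ∂π_R/∂q_R = 0: 253 - 3q_R - (3/2)(q_Z + q_F) = 0.
Zephyr's profit: π_Z = (447 - 1.5Q)q_Z - (216q_Z). Setting ∂π_Z/∂q_Z = 0: 231 - 3q_Z - (3/2)(q_R + q_F) = 0.
Forge's first-order condition: 296 - 3q_F - (3/2)(q_R + q_Z) = 0.
Summing all 3 equations gives 780 − 6Q = 0, hence Q = 130.
Back-substituting: q_R = (253 − 195)/(3/2) = 116/3, q_Z = (231 − 195)/(3/2) = 24, q_F = (296 − 195)/(3/2) = 202/3.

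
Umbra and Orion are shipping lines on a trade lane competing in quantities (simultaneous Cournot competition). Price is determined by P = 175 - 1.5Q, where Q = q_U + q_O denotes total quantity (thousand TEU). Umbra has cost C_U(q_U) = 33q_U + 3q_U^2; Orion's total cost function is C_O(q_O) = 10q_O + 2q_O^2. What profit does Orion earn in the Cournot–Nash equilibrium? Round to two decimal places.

1534.44

Umbra's profit: π_U = (175 - 1.5Q)q_U - (33q_U + 3q_U²). Setting ∂π_U/∂q_U = 0: 142 - 9q_U - (3/2)(q_O) = 0.
Orion's first-order condition: 165 - 7q_O - (3/2)(q_U) = 0.
So q_U = (142 - (3/2)q_O)/9 and q_O = (165 - (3/2)q_U)/7.
Substituting one into the other gives q_U = 12.2881 and q_O = 1696/81.
Price P = 175 - (3/2)·33.2263 = 125.1605.
Orion's profit: 125.1605·(1696/81) - 10·(1696/81) - 2(1696/81)² = 1534.4393.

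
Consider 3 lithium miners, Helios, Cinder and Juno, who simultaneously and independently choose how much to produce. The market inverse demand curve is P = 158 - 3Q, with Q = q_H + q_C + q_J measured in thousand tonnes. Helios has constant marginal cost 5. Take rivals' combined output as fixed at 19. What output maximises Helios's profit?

16

With rivals' combined output fixed at 19, Helios's profit is π_H = (158 - 3·19 - 3q_H)q_H - (5q_H) = (101 - 3q_H)q_H - (5q_H).
∂π_H/∂q_H = 96 - 6q_H = 0, so q_H = 16.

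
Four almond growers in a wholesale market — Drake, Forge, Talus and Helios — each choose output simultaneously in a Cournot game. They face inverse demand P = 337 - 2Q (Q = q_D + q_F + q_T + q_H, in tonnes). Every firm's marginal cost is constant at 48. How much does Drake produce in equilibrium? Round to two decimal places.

Each firm earns π_i = (337 - 2Q)q_i - 48q_i.
First-order condition (treating rivals' output as given): 289 - 4q_i - 2·Σ_{j≠i} q_j = 0.
With identical firms every q_j equals q_i, so Σ_{j≠i} q_j = 3q_i and 289 = 10q_i, giving q_i = 289/10.

28.90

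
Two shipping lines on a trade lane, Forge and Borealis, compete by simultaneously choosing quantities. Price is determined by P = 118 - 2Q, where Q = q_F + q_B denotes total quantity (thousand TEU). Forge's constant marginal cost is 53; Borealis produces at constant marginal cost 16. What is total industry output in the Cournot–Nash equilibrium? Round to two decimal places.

Forge's profit: π_F = (118 - 2Q)q_F - (53q_F). Setting ∂π_F/∂q_F = 0: 65 - 4q_F - 2(q_B) = 0.
Borealis's first-order condition: 102 - 4q_B - 2(q_F) = 0.
Best responses: q_F = (65 - 2q_B)/4, q_B = (102 - 2q_F)/4.
Substituting one into the other gives q_F = 14/3 and q_B = 139/6.
Total output Q = 14/3 + 139/6 = 167/6.

27.83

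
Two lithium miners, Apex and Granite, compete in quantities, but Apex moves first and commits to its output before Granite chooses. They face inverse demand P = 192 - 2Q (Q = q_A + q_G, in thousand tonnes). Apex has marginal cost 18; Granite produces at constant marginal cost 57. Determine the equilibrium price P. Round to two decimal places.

Solve by backward induction. Given q_A, the follower Granite maximises π_G = (192 - 2q_A - 2q_G)q_G - 57q_G.
Setting the follower's marginal profit to zero, 135 - 2q_A - 4q_G = 0, i.e. q_G = (135 - 2q_A)/4.
Apex substitutes q_G(q_A) into its own profit: π_A = q_A(192 - 2q_A - (135 - 2q_A)/2) - 18q_A = (249/2 - q_A)q_A - 18q_A.
The leader's first-order condition 213/2 - 2q_A = 0 yields q_A = 213/4.
Then q_G = (135 - 2·(213/4))/4 = 57/8.
Total output Q = 483/8, so price P = 192 - 2·(483/8) = 285/4.

71.25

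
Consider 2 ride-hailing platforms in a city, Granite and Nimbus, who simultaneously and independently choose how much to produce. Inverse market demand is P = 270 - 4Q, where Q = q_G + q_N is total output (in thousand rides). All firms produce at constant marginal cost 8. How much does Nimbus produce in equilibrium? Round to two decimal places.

21.83

Each firm earns π_i = (270 - 4Q)q_i - 8q_i.
First-order condition (treating rivals' output as given): 262 - 8q_i - 4q_j = 0.
With identical firms every q_j equals q_i, so q_j = q_i and 262 = 12q_i, giving q_i = 131/6.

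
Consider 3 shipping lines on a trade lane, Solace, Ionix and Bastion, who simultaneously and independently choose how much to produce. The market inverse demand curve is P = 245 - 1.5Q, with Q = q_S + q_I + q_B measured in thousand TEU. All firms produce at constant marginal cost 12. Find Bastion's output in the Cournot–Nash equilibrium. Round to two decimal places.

Each firm earns π_i = (245 - 1.5Q)q_i - 12q_i.
Setting ∂π_i/∂q_i = 0 with rivals' quantities fixed: 233 - 3q_i - (3/2)·Σ_{j≠i} q_j = 0.
By symmetry each firm produces the same amount; substituting Σ_{j≠i} q_j = 2q_i yields q_i = 233/6.

38.83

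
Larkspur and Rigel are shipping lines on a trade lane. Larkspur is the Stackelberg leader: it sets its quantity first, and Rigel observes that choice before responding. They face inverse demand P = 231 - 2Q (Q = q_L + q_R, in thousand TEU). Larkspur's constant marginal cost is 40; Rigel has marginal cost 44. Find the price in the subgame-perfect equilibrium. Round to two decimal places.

The follower Rigel best-responds to any q_L: π_R = (231 - 2Q)q_R - 44q_R.
∂π_R/∂q_R = 187 - 2q_L - 4q_R = 0 gives the reaction function q_R = (187 - 2q_L)/4.
The leader anticipates this reaction. Substituting into P = 231 - 2Q gives P = 275/2 - q_L, so π_L = (275/2 - q_L)q_L - 40q_L.
Leader FOC: 195/2 - 2q_L = 0, so q_L = 195/4.
Then q_R = (187 - 2·(195/4))/4 = 179/8.
Total output Q = 569/8, so price P = 231 - 2·(569/8) = 355/4.

88.75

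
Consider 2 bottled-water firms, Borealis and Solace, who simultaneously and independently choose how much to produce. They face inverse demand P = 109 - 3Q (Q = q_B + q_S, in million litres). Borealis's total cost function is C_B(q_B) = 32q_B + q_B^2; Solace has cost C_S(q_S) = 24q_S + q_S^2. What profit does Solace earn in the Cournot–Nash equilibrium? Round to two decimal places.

Borealis's profit: π_B = (109 - 3Q)q_B - (32q_B + q_B²). Setting ∂π_B/∂q_B = 0: 77 - 8q_B - 3(q_S) = 0.
Solace's first-order condition: 85 - 8q_S - 3(q_B) = 0.
Rearranging gives the reaction functions q_B = (77 - 3q_S)/8 and q_S = (85 - 3q_B)/8.
Substituting one into the other gives q_B = 361/55 and q_S = 449/55.
Price P = 109 - 3·(162/11) = 713/11.
Solace's profit: (713/11)·(449/55) - 24·(449/55) - (449/55)² = 266.5798.

266.58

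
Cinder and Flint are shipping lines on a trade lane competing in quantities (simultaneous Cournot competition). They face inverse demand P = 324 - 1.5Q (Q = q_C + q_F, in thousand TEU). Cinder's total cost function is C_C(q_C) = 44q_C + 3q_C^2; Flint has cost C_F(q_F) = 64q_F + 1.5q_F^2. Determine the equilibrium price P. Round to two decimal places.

230.96

Cinder's profit: π_C = (324 - 1.5Q)q_C - (44q_C + 3q_C²). Setting ∂π_C/∂q_C = 0: 280 - 9q_C - (3/2)(q_F) = 0.
Flint's first-order condition: 260 - 6q_F - (3/2)(q_C) = 0.
Rearranging gives the reaction functions q_C = (280 - (3/2)q_F)/9 and q_F = (260 - (3/2)q_C)/6.
Solving the pair: q_C = 1720/69, q_F = 37.1014.
Total output Q = 62.0290, so price P = 324 - (3/2)·62.0290 = 230.9565.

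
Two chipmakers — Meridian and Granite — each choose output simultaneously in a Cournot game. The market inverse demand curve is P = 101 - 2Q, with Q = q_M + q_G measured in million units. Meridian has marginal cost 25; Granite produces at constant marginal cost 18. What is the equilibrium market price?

Meridian's profit: π_M = (101 - 2Q)q_M - (25q_M). Setting ∂π_M/∂q_M = 0: 76 - 4q_M - 2(q_G) = 0.
Granite's first-order condition: 83 - 4q_G - 2(q_M) = 0.
Best responses: q_M = (76 - 2q_G)/4, q_G = (83 - 2q_M)/4.
Substituting one into the other gives q_M = 23/2 and q_G = 15.
Total output Q = 53/2, so price P = 101 - 2·(53/2) = 48.

48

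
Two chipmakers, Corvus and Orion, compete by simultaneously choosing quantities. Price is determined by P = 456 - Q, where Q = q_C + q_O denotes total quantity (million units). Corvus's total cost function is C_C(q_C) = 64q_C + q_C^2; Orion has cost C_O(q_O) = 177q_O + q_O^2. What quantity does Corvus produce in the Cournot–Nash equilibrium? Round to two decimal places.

Corvus's profit: π_C = (456 - Q)q_C - (64q_C + q_C²). Setting ∂π_C/∂q_C = 0: 392 - 4q_C - (q_O) = 0.
Orion's first-order condition: 279 - 4q_O - (q_C) = 0.
Rearranging gives the reaction functions q_C = (392 - q_O)/4 and q_O = (279 - q_C)/4.
Substituting one into the other gives q_C = 1289/15 and q_O = 724/15.

85.93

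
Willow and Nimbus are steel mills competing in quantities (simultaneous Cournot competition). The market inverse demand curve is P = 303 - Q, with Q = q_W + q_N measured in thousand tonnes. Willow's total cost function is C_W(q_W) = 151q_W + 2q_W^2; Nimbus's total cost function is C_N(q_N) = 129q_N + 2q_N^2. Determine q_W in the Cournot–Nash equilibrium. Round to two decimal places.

21.09

Willow's profit: π_W = (303 - Q)q_W - (151q_W + 2q_W²). Setting ∂π_W/∂q_W = 0: 152 - 6q_W - (q_N) = 0.
Nimbus's first-order condition: 174 - 6q_N - (q_W) = 0.
So q_W = (152 - q_N)/6 and q_N = (174 - q_W)/6.
Solving the pair: q_W = 738/35, q_N = 892/35.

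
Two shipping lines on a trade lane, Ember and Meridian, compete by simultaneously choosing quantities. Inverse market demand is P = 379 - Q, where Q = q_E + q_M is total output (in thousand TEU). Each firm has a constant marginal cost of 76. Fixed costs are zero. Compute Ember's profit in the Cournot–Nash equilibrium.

10201

A representative firm's profit is π_i = q_i(379 - Q) - 76q_i.
First-order condition (treating rivals' output as given): 303 - 2q_i - q_j = 0.
By symmetry each firm produces the same amount; substituting q_j = q_i yields q_i = 303/3 = 101.
Price P = 379 - 202 = 177.
Ember's profit: (177 - 76)·101 = 10201.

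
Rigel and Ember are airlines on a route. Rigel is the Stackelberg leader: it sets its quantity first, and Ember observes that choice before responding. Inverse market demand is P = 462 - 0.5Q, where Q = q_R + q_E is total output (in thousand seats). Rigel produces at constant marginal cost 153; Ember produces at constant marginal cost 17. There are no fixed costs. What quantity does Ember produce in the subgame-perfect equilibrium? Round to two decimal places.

Solve by backward induction. Given q_R, the follower Ember maximises π_E = (462 - (1/2)q_R - (1/2)q_E)q_E - 17q_E.
Setting the follower's marginal profit to zero, 445 - (1/2)q_R - q_E = 0, i.e. q_E = (445 - (1/2)q_R).
Rigel substitutes q_E(q_R) into its own profit: π_R = q_R(462 - (1/2)q_R - (445 - (1/2)q_R)/2) - 153q_R = (479/2 - (1/4)q_R)q_R - 153q_R.
Leader FOC: 173/2 - (1/2)q_R = 0, so q_R = 173.
Then q_E = (445 - (1/2)·173) = 717/2.

358.50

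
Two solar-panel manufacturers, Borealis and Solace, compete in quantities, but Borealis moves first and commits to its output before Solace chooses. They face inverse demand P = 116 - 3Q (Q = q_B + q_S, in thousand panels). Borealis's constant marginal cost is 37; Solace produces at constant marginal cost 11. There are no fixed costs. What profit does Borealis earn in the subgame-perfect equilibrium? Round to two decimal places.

Solve by backward induction. Given q_B, the follower Solace maximises π_S = (116 - 3q_B - 3q_S)q_S - 11q_S.
∂π_S/∂q_S = 105 - 3q_B - 6q_S = 0 gives the reaction function q_S = (105 - 3q_B)/6.
Borealis substitutes q_S(q_B) into its own profit: π_B = q_B(116 - 3q_B - (105 - 3q_B)/2) - 37q_B = (127/2 - (3/2)q_B)q_B - 37q_B.
Maximising: ∂π_B/∂q_B = 53/2 - 3q_B = 0, giving q_B = 53/6.
Then q_S = (105 - 3·(53/6))/6 = 157/12.
Price P = 116 - 3·(263/12) = 201/4.
Borealis's profit: (201/4 - 37)·(53/6) = 117.0417.

117.04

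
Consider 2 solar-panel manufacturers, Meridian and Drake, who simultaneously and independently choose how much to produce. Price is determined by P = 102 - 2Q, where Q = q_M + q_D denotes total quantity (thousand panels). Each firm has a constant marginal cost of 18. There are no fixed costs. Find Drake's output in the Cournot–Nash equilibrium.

Each firm earns π_i = (102 - 2Q)q_i - 18q_i.
Setting ∂π_i/∂q_i = 0 with rivals' quantities fixed: 84 - 4q_i - 2q_j = 0.
By symmetry each firm produces the same amount; substituting q_j = q_i yields q_i = 84/6 = 14.

14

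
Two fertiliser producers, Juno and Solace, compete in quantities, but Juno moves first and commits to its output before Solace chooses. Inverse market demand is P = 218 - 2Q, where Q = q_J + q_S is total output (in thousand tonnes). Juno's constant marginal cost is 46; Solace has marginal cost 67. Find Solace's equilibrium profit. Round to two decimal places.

371.28

Solve by backward induction. Given q_J, the follower Solace maximises π_S = (218 - 2q_J - 2q_S)q_S - 67q_S.
Setting the follower's marginal profit to zero, 151 - 2q_J - 4q_S = 0, i.e. q_S = (151 - 2q_J)/4.
Juno substitutes q_S(q_J) into its own profit: π_J = q_J(218 - 2q_J - (151 - 2q_J)/2) - 46q_J = (285/2 - q_J)q_J - 46q_J.
The leader's first-order condition 193/2 - 2q_J = 0 yields q_J = 193/4.
Then q_S = (151 - 2·(193/4))/4 = 109/8.
Price P = 218 - 2·(495/8) = 377/4.
Solace's profit: (377/4 - 67)·(109/8) = 371.2813.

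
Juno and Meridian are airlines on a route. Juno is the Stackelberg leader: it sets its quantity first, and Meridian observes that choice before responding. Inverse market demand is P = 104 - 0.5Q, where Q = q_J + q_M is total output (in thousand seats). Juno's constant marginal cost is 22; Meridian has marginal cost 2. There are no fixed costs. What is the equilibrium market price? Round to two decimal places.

37.50

The follower Meridian best-responds to any q_J: π_M = (104 - 0.5Q)q_M - 2q_M.
Setting the follower's marginal profit to zero, 102 - (1/2)q_J - q_M = 0, i.e. q_M = (102 - (1/2)q_J).
Juno substitutes q_M(q_J) into its own profit: π_J = q_J(104 - (1/2)q_J - (102 - (1/2)q_J)/2) - 22q_J = (53 - (1/4)q_J)q_J - 22q_J.
Leader FOC: 31 - (1/2)q_J = 0, so q_J = 62.
Then q_M = (102 - (1/2)·62) = 71.
Total output Q = 133, so price P = 104 - (1/2)·133 = 75/2.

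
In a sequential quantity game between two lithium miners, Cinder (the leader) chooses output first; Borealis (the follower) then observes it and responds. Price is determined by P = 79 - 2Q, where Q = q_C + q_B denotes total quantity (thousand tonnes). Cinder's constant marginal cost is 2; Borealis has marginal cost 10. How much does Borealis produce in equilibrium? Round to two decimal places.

6.63

Solve by backward induction. Given q_C, the follower Borealis maximises π_B = (79 - 2q_C - 2q_B)q_B - 10q_B.
Setting the follower's marginal profit to zero, 69 - 2q_C - 4q_B = 0, i.e. q_B = (69 - 2q_C)/4.
Cinder substitutes q_B(q_C) into its own profit: π_C = q_C(79 - 2q_C - (69 - 2q_C)/2) - 2q_C = (89/2 - q_C)q_C - 2q_C.
Leader FOC: 85/2 - 2q_C = 0, so q_C = 85/4.
Then q_B = (69 - 2·(85/4))/4 = 53/8.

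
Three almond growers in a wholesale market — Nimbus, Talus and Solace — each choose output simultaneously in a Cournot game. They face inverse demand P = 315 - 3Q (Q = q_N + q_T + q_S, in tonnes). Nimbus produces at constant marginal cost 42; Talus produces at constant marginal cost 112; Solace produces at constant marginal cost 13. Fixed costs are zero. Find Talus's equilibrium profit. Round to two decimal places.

24.08

Nimbus's profit: π_N = (315 - 3Q)q_N - (42q_N). Setting ∂π_N/∂q_N = 0: 273 - 6q_N - 3(q_T + q_S) = 0.
Talus's first-order condition: 203 - 6q_T - 3(q_N + q_S) = 0.
Solace's profit: π_S = (315 - 3Q)q_S - (13q_S). Setting ∂π_S/∂q_S = 0: 302 - 6q_S - 3(q_N + q_T) = 0.
Adding the 3 first-order conditions: 778 − 12Q = 0, so Q = 389/6.
Back-substituting: q_N = (273 − 389/2)/3 = 157/6, q_T = (203 − 389/2)/3 = 17/6, q_S = (302 − 389/2)/3 = 215/6.
Price P = 315 - 3·(389/6) = 241/2.
Talus's profit: (241/2 - 112)·(17/6) = 289/12.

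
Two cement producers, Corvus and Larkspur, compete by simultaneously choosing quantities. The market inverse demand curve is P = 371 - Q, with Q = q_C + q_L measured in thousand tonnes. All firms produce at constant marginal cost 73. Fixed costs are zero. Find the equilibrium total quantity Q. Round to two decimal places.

A representative firm's profit is π_i = q_i(371 - Q) - 73q_i.
First-order condition (treating rivals' output as given): 298 - 2q_i - q_j = 0.
With identical firms every q_j equals q_i, so q_j = q_i and 298 = 3q_i, giving q_i = 298/3.
Total output Q = 298/3 + 298/3 = 596/3.

198.67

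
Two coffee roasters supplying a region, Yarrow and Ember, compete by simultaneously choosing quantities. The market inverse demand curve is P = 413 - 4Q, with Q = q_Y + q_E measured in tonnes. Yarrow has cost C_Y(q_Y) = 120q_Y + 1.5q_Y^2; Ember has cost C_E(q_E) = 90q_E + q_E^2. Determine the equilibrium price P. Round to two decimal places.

Yarrow's profit: π_Y = (413 - 4Q)q_Y - (120q_Y + (3/2)q_Y²). Setting ∂π_Y/∂q_Y = 0: 293 - 11q_Y - 4(q_E) = 0.
Ember's profit: π_E = (413 - 4Q)q_E - (90q_E + q_E²). Setting ∂π_E/∂q_E = 0: 323 - 10q_E - 4(q_Y) = 0.
Rearranging gives the reaction functions q_Y = (293 - 4q_E)/11 and q_E = (323 - 4q_Y)/10.
Solving the pair: q_Y = 819/47, q_E = 25.3298.
Total output Q = 42.7553, so price P = 413 - 4·42.7553 = 241.9787.

241.98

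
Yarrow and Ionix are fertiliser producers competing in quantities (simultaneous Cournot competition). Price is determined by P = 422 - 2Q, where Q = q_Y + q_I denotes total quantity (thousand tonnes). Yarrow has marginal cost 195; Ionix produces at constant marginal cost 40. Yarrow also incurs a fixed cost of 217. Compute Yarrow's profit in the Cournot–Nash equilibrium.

Yarrow's profit: π_Y = (422 - 2Q)q_Y - (195q_Y). Setting ∂π_Y/∂q_Y = 0: 227 - 4q_Y - 2(q_I) = 0.
Ionix's first-order condition: 382 - 4q_I - 2(q_Y) = 0.
So q_Y = (227 - 2q_I)/4 and q_I = (382 - 2q_Y)/4.
Substituting one into the other gives q_Y = 12 and q_I = 179/2.
Price P = 422 - 2·(203/2) = 219.
Yarrow's profit: (219 - 195)·12 - 217 = 71.

71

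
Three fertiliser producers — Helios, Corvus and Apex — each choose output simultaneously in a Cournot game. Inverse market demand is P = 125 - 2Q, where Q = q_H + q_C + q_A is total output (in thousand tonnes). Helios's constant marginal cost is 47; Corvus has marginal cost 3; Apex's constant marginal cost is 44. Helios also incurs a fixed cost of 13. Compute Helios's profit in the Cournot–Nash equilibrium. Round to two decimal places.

17.03

Helios's profit: π_H = (125 - 2Q)q_H - (47q_H). Setting ∂π_H/∂q_H = 0: 78 - 4q_H - 2(q_C + q_A) = 0.
Corvus's profit: π_C = (125 - 2Q)q_C - (3q_C). Setting ∂π_C/∂q_C = 0: 122 - 4q_C - 2(q_H + q_A) = 0.
Apex's first-order condition: 81 - 4q_A - 2(q_H + q_C) = 0.
Summing all 3 equations gives 281 − 8Q = 0, hence Q = 281/8.
Back-substituting: q_H = (78 − 281/4)/2 = 31/8, q_C = (122 − 281/4)/2 = 207/8, q_A = (81 − 281/4)/2 = 43/8.
Price P = 125 - 2·(281/8) = 219/4.
Helios's profit: (219/4 - 47)·(31/8) - 13 = 545/32.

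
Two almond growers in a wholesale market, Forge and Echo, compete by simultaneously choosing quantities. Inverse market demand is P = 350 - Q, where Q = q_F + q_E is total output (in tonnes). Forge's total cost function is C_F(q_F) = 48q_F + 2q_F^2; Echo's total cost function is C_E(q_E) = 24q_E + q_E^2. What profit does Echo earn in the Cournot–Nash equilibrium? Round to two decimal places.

10342.97

Forge's profit: π_F = (350 - Q)q_F - (48q_F + 2q_F²). Setting ∂π_F/∂q_F = 0: 302 - 6q_F - (q_E) = 0.
Echo's profit: π_E = (350 - Q)q_E - (24q_E + q_E²). Setting ∂π_E/∂q_E = 0: 326 - 4q_E - (q_F) = 0.
Best responses: q_F = (302 - q_E)/6, q_E = (326 - q_F)/4.
Substituting one into the other gives q_F = 882/23 and q_E = 1654/23.
Price P = 350 - 110.2609 = 239.7391.
Echo's profit: 239.7391·(1654/23) - 24·(1654/23) - (1654/23)² = 10342.9716.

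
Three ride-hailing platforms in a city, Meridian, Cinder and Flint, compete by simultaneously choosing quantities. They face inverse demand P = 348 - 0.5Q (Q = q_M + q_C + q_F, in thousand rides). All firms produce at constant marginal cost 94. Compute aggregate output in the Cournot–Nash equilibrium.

A representative firm's profit is π_i = q_i(348 - 0.5Q) - 94q_i.
First-order condition (treating rivals' output as given): 254 - q_i - (1/2)·Σ_{j≠i} q_j = 0.
By symmetry each firm produces the same amount; substituting Σ_{j≠i} q_j = 2q_i yields q_i = 254/2 = 127.
Total output Q = 127 + 127 + 127 = 381.

381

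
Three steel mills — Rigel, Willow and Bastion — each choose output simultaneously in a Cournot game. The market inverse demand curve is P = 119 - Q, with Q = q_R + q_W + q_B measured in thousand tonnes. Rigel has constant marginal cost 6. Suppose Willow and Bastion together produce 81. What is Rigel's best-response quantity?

With rivals' combined output fixed at 81, Rigel's profit is π_R = (119 - 81 - q_R)q_R - (6q_R) = (38 - q_R)q_R - (6q_R).
∂π_R/∂q_R = 32 - 2q_R = 0, so q_R = 16.

16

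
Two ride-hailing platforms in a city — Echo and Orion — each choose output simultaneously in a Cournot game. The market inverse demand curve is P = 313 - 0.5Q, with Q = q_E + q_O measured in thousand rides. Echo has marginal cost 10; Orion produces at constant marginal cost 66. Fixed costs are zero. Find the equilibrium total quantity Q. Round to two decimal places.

366.67

Echo's profit: π_E = (313 - 0.5Q)q_E - (10q_E). Setting ∂π_E/∂q_E = 0: 303 - q_E - (1/2)(q_O) = 0.
Orion's first-order condition: 247 - q_O - (1/2)(q_E) = 0.
Best responses: q_E = (303 - (1/2)q_O), q_O = (247 - (1/2)q_E).
Substituting one into the other gives q_E = 718/3 and q_O = 382/3.
Total output Q = 718/3 + 382/3 = 1100/3.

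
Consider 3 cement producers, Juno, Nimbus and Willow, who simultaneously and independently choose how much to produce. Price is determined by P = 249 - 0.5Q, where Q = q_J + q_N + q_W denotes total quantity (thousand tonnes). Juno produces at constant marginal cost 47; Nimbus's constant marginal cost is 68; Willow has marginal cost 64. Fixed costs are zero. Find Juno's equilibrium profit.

7200

Juno's profit: π_J = (249 - 0.5Q)q_J - (47q_J). Setting ∂π_J/∂q_J = 0: 202 - q_J - (1/2)(q_N + q_W) = 0.
Nimbus's first-order condition: 181 - q_N - (1/2)(q_J + q_W) = 0.
Willow's first-order condition: 185 - q_W - (1/2)(q_J + q_N) = 0.
Summing all 3 equations gives 568 − 2Q = 0, hence Q = 284.
Back-substituting: q_J = (202 − 142)/(1/2) = 120, q_N = (181 − 142)/(1/2) = 78, q_W = (185 − 142)/(1/2) = 86.
Price P = 249 - (1/2)·284 = 107.
Juno's profit: (107 - 47)·120 = 7200.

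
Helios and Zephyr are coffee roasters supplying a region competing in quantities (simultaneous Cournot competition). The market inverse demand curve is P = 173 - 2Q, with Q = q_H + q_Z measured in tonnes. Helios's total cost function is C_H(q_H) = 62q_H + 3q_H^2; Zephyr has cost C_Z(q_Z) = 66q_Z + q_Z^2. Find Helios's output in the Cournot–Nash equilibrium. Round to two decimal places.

Helios's profit: π_H = (173 - 2Q)q_H - (62q_H + 3q_H²). Setting ∂π_H/∂q_H = 0: 111 - 10q_H - 2(q_Z) = 0.
Zephyr's profit: π_Z = (173 - 2Q)q_Z - (66q_Z + q_Z²). Setting ∂π_Z/∂q_Z = 0: 107 - 6q_Z - 2(q_H) = 0.
Best responses: q_H = (111 - 2q_Z)/10, q_Z = (107 - 2q_H)/6.
Solving the pair: q_H = 113/14, q_Z = 106/7.

8.07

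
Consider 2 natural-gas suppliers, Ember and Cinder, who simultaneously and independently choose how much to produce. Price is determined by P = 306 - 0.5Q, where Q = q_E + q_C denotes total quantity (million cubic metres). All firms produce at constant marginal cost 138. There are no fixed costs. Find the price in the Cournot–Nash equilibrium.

194

A representative firm's profit is π_i = q_i(306 - 0.5Q) - 138q_i.
First-order condition (treating rivals' output as given): 168 - q_i - (1/2)q_j = 0.
With identical firms every q_j equals q_i, so q_j = q_i and 168 = (3/2)q_i, giving q_i = 112.
Total output Q = 224, so price P = 306 - (1/2)·224 = 194.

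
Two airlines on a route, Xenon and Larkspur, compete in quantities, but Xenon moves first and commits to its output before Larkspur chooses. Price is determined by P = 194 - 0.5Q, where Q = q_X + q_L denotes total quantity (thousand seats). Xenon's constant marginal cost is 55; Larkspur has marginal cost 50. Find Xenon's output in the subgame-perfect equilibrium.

134

The follower Larkspur best-responds to any q_X: π_L = (194 - 0.5Q)q_L - 50q_L.
∂π_L/∂q_L = 144 - (1/2)q_X - q_L = 0 gives the reaction function q_L = (144 - (1/2)q_X).
The leader anticipates this reaction. Substituting into P = 194 - 0.5Q gives P = 122 - (1/4)q_X, so π_X = (122 - (1/4)q_X)q_X - 55q_X.
The leader's first-order condition 67 - (1/2)q_X = 0 yields q_X = 134.
Then q_L = (144 - (1/2)·134) = 77.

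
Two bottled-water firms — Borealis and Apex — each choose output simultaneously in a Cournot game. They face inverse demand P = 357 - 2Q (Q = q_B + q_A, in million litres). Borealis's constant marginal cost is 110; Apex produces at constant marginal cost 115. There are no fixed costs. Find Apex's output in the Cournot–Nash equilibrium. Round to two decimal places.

39.50

Borealis's profit: π_B = (357 - 2Q)q_B - (110q_B). Setting ∂π_B/∂q_B = 0: 247 - 4q_B - 2(q_A) = 0.
Apex's first-order condition: 242 - 4q_A - 2(q_B) = 0.
Best responses: q_B = (247 - 2q_A)/4, q_A = (242 - 2q_B)/4.
Substituting one into the other gives q_B = 42 and q_A = 79/2.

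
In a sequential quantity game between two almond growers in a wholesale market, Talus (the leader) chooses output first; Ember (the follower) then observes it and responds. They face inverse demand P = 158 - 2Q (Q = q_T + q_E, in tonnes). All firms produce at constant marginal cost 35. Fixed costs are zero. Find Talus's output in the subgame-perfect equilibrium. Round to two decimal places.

30.75

The follower Ember best-responds to any q_T: π_E = (158 - 2Q)q_E - 35q_E.
Setting the follower's marginal profit to zero, 123 - 2q_T - 4q_E = 0, i.e. q_E = (123 - 2q_T)/4.
Talus substitutes q_E(q_T) into its own profit: π_T = q_T(158 - 2q_T - (123 - 2q_T)/2) - 35q_T = (193/2 - q_T)q_T - 35q_T.
Maximising: ∂π_T/∂q_T = 123/2 - 2q_T = 0, giving q_T = 123/4.
Then q_E = (123 - 2·(123/4))/4 = 123/8.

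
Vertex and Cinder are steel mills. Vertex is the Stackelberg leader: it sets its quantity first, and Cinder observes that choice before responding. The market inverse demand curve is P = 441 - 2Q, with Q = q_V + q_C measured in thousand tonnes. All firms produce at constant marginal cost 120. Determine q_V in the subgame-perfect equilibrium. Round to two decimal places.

Solve by backward induction. Given q_V, the follower Cinder maximises π_C = (441 - 2q_V - 2q_C)q_C - 120q_C.
Follower FOC: 321 - 2q_V - 4q_C = 0, so q_C(q_V) = (321 - 2q_V)/4.
Vertex substitutes q_C(q_V) into its own profit: π_V = q_V(441 - 2q_V - (321 - 2q_V)/2) - 120q_V = (561/2 - q_V)q_V - 120q_V.
The leader's first-order condition 321/2 - 2q_V = 0 yields q_V = 321/4.
Then q_C = (321 - 2·(321/4))/4 = 321/8.

80.25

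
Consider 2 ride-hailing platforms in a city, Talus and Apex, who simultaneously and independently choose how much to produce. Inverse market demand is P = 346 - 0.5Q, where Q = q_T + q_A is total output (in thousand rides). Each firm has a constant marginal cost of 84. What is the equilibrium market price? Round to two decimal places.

A representative firm's profit is π_i = q_i(346 - 0.5Q) - 84q_i.
Setting ∂π_i/∂q_i = 0 with rivals' quantities fixed: 262 - q_i - (1/2)q_j = 0.
With identical firms every q_j equals q_i, so q_j = q_i and 262 = (3/2)q_i, giving q_i = 524/3.
Total output Q = 1048/3, so price P = 346 - (1/2)·(1048/3) = 514/3.

171.33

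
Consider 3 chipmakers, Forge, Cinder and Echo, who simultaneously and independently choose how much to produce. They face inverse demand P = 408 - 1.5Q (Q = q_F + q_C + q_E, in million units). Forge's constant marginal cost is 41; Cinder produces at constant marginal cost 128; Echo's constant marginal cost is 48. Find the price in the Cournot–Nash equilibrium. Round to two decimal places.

Forge's profit: π_F = (408 - 1.5Q)q_F - (41q_F). Setting ∂π_F/∂q_F = 0: 367 - 3q_F - (3/2)(q_C + q_E) = 0.
Cinder's first-order condition: 280 - 3q_C - (3/2)(q_F + q_E) = 0.
Echo's first-order condition: 360 - 3q_E - (3/2)(q_F + q_C) = 0.
Adding the 3 conditions: 1007 − 3Q − 3Q = 0, i.e. Q = 1007/6.
Back-substituting: q_F = (367 − 1007/4)/(3/2) = 461/6, q_C = (280 − 1007/4)/(3/2) = 113/6, q_E = (360 − 1007/4)/(3/2) = 433/6.
Total output Q = 1007/6, so price P = 408 - (3/2)·(1007/6) = 625/4.

156.25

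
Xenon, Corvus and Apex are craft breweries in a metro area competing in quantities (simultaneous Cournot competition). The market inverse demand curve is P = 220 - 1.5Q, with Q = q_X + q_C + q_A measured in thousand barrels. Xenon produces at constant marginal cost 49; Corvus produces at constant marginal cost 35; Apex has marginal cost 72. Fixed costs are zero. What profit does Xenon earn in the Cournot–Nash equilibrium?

1350

Xenon's profit: π_X = (220 - 1.5Q)q_X - (49q_X). Setting ∂π_X/∂q_X = 0: 171 - 3q_X - (3/2)(q_C + q_A) = 0.
Corvus's profit: π_C = (220 - 1.5Q)q_C - (35q_C). Setting ∂π_C/∂q_C = 0: 185 - 3q_C - (3/2)(q_X + q_A) = 0.
Apex's first-order condition: 148 - 3q_A - (3/2)(q_X + q_C) = 0.
Adding the 3 conditions: 504 − 3Q − 3Q = 0, i.e. Q = 84.
Back-substituting: q_X = (171 − 126)/(3/2) = 30, q_C = (185 − 126)/(3/2) = 118/3, q_A = (148 − 126)/(3/2) = 44/3.
Price P = 220 - (3/2)·84 = 94.
Xenon's profit: (94 - 49)·30 = 1350.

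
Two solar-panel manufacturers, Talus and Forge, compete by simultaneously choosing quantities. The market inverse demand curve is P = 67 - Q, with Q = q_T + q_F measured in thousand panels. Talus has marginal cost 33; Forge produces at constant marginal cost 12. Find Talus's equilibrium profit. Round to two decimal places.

Talus's profit: π_T = (67 - Q)q_T - (33q_T). Setting ∂π_T/∂q_T = 0: 34 - 2q_T - (q_F) = 0.
Forge's profit: π_F = (67 - Q)q_F - (12q_F). Setting ∂π_F/∂q_F = 0: 55 - 2q_F - (q_T) = 0.
Rearranging gives the reaction functions q_T = (34 - q_F)/2 and q_F = (55 - q_T)/2.
Substituting one into the other gives q_T = 13/3 and q_F = 76/3.
Price P = 67 - 89/3 = 112/3.
Talus's profit: (112/3 - 33)·(13/3) = 169/9.

18.78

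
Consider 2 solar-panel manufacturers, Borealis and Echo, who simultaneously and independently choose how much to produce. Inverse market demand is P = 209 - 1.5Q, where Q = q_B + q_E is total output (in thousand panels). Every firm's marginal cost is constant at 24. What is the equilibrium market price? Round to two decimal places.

85.67

A representative firm's profit is π_i = q_i(209 - 1.5Q) - 24q_i.
First-order condition (treating rivals' output as given): 185 - 3q_i - (3/2)q_j = 0.
With identical firms every q_j equals q_i, so q_j = q_i and 185 = (9/2)q_i, giving q_i = 370/9.
Total output Q = 740/9, so price P = 209 - (3/2)·(740/9) = 257/3.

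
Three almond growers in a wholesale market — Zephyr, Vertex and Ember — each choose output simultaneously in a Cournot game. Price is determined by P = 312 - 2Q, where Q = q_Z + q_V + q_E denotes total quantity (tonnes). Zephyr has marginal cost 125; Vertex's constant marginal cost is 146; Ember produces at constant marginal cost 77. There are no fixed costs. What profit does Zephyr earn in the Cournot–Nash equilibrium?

Zephyr's profit: π_Z = (312 - 2Q)q_Z - (125q_Z). Setting ∂π_Z/∂q_Z = 0: 187 - 4q_Z - 2(q_V + q_E) = 0.
Vertex's profit: π_V = (312 - 2Q)q_V - (146q_V). Setting ∂π_V/∂q_V = 0: 166 - 4q_V - 2(q_Z + q_E) = 0.
Ember's first-order condition: 235 - 4q_E - 2(q_Z + q_V) = 0.
Adding the 3 conditions: 588 − 4Q − 4Q = 0, i.e. Q = 147/2.
Back-substituting: q_Z = (187 − 147)/2 = 20, q_V = (166 − 147)/2 = 19/2, q_E = (235 − 147)/2 = 44.
Price P = 312 - 2·(147/2) = 165.
Zephyr's profit: (165 - 125)·20 = 800.

800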